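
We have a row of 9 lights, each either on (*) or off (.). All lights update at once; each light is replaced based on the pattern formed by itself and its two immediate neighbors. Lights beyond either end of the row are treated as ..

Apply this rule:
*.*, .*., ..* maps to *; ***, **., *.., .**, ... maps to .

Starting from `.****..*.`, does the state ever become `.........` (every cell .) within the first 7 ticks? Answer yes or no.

*.....**.
*....*...
*...**...
*..*.....
*.**.....
**.......
.........
all cells are . at tick 7

yes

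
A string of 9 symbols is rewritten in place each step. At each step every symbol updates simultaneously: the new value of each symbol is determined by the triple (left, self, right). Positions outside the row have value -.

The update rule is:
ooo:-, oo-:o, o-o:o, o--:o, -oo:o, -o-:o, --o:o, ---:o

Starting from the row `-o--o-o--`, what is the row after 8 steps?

o-------o

ooooooooo
o-------o
ooooooooo  (repeats step 1; period 2)
step 8: o-------o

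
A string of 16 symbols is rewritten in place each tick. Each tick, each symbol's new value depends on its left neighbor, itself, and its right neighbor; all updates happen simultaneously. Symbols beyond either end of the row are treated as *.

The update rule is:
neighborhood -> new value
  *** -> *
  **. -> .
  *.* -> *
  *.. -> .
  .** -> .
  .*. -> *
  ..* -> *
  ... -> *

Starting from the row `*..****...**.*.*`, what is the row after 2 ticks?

.***...*...*.*.*

tick 1: ..*.**..**..***.
tick 2: .***...*...*.*.*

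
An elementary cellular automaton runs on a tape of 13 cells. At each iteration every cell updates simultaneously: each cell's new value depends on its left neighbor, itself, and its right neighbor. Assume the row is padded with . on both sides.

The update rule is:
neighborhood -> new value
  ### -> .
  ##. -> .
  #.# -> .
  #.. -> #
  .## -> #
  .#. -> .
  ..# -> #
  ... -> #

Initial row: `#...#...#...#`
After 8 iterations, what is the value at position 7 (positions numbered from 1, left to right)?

.###.###.###.
##...#...#..#
#.###.###.##.
..#...#...#.#
##.###.###...
#..#...#..###
.##.###.###..
##..#...#..##
position 7 holds .

.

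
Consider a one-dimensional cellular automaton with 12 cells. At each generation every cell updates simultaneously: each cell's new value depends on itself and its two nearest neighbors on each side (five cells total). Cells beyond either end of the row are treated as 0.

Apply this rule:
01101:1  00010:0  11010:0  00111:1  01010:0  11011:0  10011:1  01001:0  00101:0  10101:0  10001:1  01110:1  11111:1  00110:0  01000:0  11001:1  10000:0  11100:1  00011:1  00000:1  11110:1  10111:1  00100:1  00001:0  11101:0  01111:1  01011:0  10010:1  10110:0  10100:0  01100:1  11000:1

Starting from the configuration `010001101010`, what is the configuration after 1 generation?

010110100000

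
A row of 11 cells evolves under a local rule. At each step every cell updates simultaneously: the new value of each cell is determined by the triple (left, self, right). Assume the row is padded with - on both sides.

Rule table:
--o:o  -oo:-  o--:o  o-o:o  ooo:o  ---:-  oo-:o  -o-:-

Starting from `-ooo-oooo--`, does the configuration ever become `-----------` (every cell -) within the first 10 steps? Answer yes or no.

o-ooo-oooo-
-o-ooo-oooo
o-o-ooo-ooo
-o-o-ooo-oo
o-o-o-ooo-o
-o-o-o-ooo-
o-o-o-o-ooo
-o-o-o-o-oo
o-o-o-o-o-o
-o-o-o-o-o-
step 10 is -o-o-o-o-o-, still not uniform -

no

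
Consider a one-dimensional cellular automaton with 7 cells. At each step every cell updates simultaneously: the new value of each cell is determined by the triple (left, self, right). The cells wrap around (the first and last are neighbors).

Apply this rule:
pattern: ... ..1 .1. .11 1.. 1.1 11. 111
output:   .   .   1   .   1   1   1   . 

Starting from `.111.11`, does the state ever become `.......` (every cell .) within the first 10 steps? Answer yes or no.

1..11.1
11..11.
.11..11
1.11..1
11.11..
.11.11.
..11.11
1..11.1  (repeats step 1; period 7)
step 10: .11..11
step 10 is .11..11, still not uniform .

no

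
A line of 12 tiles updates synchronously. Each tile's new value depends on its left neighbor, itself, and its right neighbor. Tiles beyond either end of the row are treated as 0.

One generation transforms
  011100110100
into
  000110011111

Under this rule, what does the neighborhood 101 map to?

1

At position 8 the neighborhood is 101; the next row has 1 there.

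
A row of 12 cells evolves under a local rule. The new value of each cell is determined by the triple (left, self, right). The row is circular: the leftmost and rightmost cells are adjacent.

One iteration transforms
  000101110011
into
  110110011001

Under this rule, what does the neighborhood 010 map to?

1

At position 3 the neighborhood is 010; the next row has 1 there.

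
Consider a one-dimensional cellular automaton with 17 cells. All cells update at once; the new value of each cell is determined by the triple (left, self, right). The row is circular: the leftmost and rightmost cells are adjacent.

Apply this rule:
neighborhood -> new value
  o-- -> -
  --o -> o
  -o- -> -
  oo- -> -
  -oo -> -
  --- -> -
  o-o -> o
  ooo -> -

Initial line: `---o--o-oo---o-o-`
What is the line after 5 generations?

-o-o----o-o----o-

--o--o-o----o-o--
-o--o-o----o-o---
o--o-o----o-o----
--o-o----o-o----o
-o-o----o-o----o-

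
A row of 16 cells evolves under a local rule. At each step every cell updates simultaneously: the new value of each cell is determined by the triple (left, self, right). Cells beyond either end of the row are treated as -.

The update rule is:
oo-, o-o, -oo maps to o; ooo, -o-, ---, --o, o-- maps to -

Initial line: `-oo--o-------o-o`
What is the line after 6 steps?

-oo-------------

-oo-----------o-
-oo-------------
-oo-------------  (fixed point — unchanged through step 6)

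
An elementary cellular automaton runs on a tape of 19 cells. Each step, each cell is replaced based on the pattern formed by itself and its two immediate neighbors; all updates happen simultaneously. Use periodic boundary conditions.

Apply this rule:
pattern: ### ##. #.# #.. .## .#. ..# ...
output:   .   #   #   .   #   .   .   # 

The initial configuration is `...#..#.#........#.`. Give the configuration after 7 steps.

##.....#..######...
##.###....#....#.#.
####.#.##...##..#.#
...##.###.#.##...##
.#.####.##.###.#.##
#.##..######.##.###
####..#....######..

####..#....######..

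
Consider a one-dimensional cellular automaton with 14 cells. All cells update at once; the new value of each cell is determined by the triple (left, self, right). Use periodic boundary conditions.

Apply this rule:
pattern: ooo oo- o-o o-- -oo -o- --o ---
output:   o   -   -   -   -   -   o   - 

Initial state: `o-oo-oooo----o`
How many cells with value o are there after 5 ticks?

tick 1: ------oo----o-
tick 2: -----o-----o--
tick 3: ----o-----o---
tick 4: ---o-----o----
tick 5: --o-----o-----
count of o: 2

2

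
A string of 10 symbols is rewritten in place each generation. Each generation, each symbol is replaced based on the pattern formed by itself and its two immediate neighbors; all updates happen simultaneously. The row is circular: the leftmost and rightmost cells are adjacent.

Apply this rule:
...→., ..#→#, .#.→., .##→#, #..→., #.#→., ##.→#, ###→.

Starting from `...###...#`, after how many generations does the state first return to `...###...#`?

10

..##.#..#.
.###...#..
##.#..#...
##...#...#
.#..#...##
...#...###
..#...##.#
.#...###..
#...##.#..
...###...#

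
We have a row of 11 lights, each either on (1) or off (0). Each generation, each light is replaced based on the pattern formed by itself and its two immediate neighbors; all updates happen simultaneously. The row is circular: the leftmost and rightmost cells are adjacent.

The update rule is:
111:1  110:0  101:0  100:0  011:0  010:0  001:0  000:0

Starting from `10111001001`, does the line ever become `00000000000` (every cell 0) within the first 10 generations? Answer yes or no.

yes

generation 1: 00010000000
generation 2: 00000000000
all cells are 0 at generation 2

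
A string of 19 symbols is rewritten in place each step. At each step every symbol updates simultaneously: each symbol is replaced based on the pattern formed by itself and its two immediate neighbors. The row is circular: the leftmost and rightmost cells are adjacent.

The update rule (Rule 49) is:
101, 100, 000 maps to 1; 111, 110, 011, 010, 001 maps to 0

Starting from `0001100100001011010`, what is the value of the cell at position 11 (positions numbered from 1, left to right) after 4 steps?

1

step 1: 1100010011100100101
step 2: 0011001000010010010
step 3: 1000100111001001001
step 4: 0110010000100100100
position 11 holds 1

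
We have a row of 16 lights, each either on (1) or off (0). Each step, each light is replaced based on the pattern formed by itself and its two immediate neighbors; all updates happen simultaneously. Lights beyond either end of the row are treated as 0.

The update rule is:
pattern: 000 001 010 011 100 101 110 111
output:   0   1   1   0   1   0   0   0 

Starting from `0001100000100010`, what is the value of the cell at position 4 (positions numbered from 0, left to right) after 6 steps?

0010010001110111
0111111010000000
1000000011000000
1100000100100000
0010001111110000
0111010000001000
position 4 holds 0

0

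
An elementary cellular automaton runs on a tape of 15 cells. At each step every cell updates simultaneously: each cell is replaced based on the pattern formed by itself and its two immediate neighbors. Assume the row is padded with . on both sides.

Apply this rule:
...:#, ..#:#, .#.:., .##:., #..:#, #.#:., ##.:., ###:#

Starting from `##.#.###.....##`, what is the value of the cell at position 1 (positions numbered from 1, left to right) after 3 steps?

......#.#####..
######...###.##
.####.###.#....
position 1 holds .

.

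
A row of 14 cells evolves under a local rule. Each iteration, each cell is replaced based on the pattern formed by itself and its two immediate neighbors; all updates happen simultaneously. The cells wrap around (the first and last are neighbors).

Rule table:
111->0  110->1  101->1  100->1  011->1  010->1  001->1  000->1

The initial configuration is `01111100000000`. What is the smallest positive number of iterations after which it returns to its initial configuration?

iteration 1: 11000111111111
iteration 2: 01111100000000

2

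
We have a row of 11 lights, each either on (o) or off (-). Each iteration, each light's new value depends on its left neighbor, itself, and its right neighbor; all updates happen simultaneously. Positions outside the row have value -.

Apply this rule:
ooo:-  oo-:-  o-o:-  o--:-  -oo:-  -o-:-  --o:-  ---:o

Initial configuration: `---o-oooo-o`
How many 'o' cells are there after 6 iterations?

iteration 1: oo---------
iteration 2: ---oooooooo
iteration 3: oo---------  (repeats iteration 1; period 2)
iteration 6: ---oooooooo
count of o: 8

8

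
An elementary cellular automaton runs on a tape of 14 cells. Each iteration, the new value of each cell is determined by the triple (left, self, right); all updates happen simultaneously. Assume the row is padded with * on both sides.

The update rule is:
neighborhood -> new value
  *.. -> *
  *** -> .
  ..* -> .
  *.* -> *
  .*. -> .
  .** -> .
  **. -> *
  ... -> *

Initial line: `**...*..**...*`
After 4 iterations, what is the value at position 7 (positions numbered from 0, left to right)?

.

iteration 1: .***..*..***..
iteration 2: *..**..*...**.
iteration 3: **..**..**..**
iteration 4: .**..**..**...
position 7 holds .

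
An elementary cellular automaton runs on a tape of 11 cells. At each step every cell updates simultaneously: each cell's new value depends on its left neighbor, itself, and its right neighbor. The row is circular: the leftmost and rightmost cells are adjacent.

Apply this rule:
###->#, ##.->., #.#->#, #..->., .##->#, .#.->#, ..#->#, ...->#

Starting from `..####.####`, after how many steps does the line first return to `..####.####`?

11

step 1: .####.####.
step 2: ####.####..
step 3: ###.####..#
step 4: ##.####..##
step 5: #.####..###
step 6: .####..####
step 7: ####..####.
step 8: ###..####.#
step 9: ##..####.##
step 10: #..####.###
step 11: ..####.####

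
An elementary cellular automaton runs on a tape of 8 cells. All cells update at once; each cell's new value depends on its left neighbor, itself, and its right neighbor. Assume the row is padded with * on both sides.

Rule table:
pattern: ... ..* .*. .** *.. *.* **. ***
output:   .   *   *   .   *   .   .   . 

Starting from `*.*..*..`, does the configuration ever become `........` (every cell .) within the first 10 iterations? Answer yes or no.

..******
**......
..*....*
****..*.
....***.
*..*....
.****..*
.....**.
*...*...
.*.***.*
iteration 10 is .*.***.*, still not uniform .

no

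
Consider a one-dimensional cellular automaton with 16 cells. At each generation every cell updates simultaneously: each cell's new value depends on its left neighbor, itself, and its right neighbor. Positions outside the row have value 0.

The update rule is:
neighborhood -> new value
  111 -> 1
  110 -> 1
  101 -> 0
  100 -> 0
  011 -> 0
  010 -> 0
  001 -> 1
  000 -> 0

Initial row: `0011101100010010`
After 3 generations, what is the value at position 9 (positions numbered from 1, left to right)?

1

generation 1: 0101100100100100
generation 2: 1000101001001000
generation 3: 0001000010010000
position 9 holds 1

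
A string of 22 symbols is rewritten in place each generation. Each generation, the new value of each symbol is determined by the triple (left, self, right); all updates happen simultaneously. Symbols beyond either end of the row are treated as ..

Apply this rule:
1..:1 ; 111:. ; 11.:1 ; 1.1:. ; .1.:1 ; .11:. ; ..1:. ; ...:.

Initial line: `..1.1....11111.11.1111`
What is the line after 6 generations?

..1.11.......1..1....1
..1..11......11.11...1
..11..11......1..11..1
...11..11.....11..11.1
....11..11.....11..1.1
.....11..11.....11.1.1

.....11..11.....11.1.1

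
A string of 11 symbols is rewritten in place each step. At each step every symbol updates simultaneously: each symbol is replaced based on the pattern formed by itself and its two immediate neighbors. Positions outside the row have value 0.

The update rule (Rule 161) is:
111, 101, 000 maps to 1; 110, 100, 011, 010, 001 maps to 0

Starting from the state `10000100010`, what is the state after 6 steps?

00110001000
10000100011
00110001000  (repeats step 1; period 2)
step 6: 10000100011

10000100011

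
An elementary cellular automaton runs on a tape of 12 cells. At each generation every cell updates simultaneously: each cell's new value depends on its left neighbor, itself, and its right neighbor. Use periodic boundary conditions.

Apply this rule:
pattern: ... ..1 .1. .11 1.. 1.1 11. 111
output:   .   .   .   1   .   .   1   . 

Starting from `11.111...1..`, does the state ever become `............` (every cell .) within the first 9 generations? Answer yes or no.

no

11.1.1......
11..........
11..........  (fixed point — unchanged through generation 9)
generation 9 is 11.........., still not uniform .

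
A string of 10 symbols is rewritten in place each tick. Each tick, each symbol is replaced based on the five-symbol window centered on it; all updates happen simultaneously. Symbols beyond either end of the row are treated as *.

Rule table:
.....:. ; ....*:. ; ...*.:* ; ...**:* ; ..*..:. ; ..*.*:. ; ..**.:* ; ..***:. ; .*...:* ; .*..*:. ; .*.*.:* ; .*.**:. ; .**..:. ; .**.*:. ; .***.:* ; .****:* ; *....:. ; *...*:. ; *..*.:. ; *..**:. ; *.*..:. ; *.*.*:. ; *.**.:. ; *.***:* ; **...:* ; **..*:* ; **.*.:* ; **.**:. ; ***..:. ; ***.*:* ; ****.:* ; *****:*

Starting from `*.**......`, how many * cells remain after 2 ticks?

*...*....*
.*.*.*..*.
count of *: 4

4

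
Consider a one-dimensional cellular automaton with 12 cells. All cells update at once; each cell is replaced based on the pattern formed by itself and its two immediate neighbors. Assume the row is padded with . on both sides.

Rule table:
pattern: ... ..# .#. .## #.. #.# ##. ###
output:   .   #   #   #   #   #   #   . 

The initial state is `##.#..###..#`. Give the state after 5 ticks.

tick 1: #######.####
tick 2: #.....###..#
tick 3: ##...##.####
tick 4: ###.#####..#
tick 5: #.###...####

#.###...####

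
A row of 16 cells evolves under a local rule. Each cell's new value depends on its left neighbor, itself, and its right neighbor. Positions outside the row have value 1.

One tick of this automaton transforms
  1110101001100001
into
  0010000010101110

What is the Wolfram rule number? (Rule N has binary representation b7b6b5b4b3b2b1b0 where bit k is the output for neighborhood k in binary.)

67

position 0: 111 → 0  (bit 7 = 0)
position 2: 110 → 1  (bit 6 = 1)
position 3: 101 → 0  (bit 5 = 0)
position 7: 100 → 0  (bit 4 = 0)
position 9: 011 → 0  (bit 3 = 0)
position 4: 010 → 0  (bit 2 = 0)
position 8: 001 → 1  (bit 1 = 1)
position 12: 000 → 1  (bit 0 = 1)
bits b7..b0 = 01000011 = 67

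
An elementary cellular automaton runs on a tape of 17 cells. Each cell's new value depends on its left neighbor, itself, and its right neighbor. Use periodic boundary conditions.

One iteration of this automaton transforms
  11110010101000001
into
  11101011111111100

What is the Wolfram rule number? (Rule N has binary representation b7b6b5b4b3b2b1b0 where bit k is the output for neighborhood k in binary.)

position 0: 111 → 1  (bit 7 = 1)
position 3: 110 → 0  (bit 6 = 0)
position 7: 101 → 1  (bit 5 = 1)
position 4: 100 → 1  (bit 4 = 1)
position 16: 011 → 0  (bit 3 = 0)
position 6: 010 → 1  (bit 2 = 1)
position 5: 001 → 0  (bit 1 = 0)
position 12: 000 → 1  (bit 0 = 1)
bits b7..b0 = 10110101 = 181

181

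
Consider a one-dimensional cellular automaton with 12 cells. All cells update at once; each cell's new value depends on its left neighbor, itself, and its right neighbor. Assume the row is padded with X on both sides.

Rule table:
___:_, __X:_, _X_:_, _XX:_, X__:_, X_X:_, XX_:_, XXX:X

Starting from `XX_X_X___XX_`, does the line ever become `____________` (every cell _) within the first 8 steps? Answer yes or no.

yes

X___________
____________
all cells are _ at step 2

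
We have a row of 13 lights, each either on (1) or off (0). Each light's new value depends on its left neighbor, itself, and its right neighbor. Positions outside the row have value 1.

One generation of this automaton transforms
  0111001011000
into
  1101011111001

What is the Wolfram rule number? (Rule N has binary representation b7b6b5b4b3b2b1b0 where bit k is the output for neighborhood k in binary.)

110

position 2: 111 → 0  (bit 7 = 0)
position 3: 110 → 1  (bit 6 = 1)
position 0: 101 → 1  (bit 5 = 1)
position 4: 100 → 0  (bit 4 = 0)
position 1: 011 → 1  (bit 3 = 1)
position 6: 010 → 1  (bit 2 = 1)
position 5: 001 → 1  (bit 1 = 1)
position 11: 000 → 0  (bit 0 = 0)
bits b7..b0 = 01101110 = 110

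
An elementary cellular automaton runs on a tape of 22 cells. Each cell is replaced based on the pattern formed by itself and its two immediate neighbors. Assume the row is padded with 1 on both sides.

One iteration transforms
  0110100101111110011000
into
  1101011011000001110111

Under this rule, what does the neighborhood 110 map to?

0

At position 2 the neighborhood is 110; the next row has 0 there.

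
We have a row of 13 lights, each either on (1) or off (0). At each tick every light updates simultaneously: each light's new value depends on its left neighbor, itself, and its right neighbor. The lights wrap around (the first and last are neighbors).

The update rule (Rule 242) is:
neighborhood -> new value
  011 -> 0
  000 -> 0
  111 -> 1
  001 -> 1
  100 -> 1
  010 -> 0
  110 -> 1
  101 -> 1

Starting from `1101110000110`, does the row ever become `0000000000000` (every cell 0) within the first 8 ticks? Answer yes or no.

no

tick 1: 0110111001011
tick 2: 1011011110101
tick 3: 1101101111010
tick 4: 0110110111101
tick 5: 1011011011110
tick 6: 0101101101111
tick 7: 1010110110111
tick 8: 1101011011011
tick 8 is 1101011011011, still not uniform 0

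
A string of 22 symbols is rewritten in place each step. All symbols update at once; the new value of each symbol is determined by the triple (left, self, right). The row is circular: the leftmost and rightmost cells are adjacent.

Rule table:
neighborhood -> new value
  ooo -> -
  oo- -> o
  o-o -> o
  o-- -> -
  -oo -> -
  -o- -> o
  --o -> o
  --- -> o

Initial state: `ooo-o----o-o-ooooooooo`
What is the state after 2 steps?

oo--oo------o-oooooooo

--ooo-ooooooo---------
oo--oo------o-oooooooo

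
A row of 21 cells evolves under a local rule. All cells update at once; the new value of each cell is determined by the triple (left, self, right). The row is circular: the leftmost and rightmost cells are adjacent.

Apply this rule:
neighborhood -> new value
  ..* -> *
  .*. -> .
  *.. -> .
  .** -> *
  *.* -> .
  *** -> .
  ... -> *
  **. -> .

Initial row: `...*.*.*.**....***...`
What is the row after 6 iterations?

***.....*****..**....

***......*..****...**
....*****..**....***.
*****.....**..****...
*.....*****..**....**
..*****.....**..****.
***.....*****..**....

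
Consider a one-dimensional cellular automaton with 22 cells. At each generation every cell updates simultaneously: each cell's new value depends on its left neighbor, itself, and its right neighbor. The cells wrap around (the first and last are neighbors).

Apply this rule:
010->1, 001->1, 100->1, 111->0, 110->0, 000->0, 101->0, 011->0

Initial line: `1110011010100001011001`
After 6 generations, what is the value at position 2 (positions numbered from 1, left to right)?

generation 1: 0001100010110011000110
generation 2: 0010010110001100101001
generation 3: 1111110001010011101111
generation 4: 0000001011011100000000
generation 5: 0000011000000010000000
generation 6: 0000100100000111000000
position 2 holds 0

0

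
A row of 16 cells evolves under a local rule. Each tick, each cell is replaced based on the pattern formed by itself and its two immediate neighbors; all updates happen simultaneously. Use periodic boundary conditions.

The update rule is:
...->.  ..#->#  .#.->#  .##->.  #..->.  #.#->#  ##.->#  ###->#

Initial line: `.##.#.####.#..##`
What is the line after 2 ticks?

##.####.#######.

tick 1: #.####.#####.#.#
tick 2: ##.####.#######.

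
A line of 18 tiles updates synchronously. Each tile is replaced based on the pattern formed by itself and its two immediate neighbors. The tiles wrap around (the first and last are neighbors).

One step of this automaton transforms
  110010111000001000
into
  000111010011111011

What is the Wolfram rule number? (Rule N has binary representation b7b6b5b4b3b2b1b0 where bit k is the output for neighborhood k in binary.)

167

position 7: 111 → 1  (bit 7 = 1)
position 1: 110 → 0  (bit 6 = 0)
position 5: 101 → 1  (bit 5 = 1)
position 2: 100 → 0  (bit 4 = 0)
position 0: 011 → 0  (bit 3 = 0)
position 4: 010 → 1  (bit 2 = 1)
position 3: 001 → 1  (bit 1 = 1)
position 10: 000 → 1  (bit 0 = 1)
bits b7..b0 = 10100111 = 167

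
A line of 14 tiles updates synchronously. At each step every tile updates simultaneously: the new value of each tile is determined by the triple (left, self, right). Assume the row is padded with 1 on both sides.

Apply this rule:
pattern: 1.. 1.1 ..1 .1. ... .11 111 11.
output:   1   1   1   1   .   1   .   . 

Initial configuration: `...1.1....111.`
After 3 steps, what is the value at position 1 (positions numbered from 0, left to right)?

1

1.11111..11..1
.11....111.111
11.1..11..11..
position 1 holds 1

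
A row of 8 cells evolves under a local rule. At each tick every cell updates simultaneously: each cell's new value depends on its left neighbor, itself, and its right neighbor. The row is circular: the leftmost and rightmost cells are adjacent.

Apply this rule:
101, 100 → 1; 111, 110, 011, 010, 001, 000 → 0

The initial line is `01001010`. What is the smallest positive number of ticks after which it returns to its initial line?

8

00100101
10010010
01001001
10100100
01010010
00101001
10010100
01001010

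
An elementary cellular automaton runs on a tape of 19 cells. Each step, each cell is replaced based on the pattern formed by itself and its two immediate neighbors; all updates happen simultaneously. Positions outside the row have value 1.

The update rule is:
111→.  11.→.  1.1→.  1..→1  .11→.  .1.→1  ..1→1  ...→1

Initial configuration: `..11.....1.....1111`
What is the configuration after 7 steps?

step 1: 11..11111111111....
step 2: ..11...........1111
step 3: 11..11111111111....  (repeats step 1; period 2)
step 7: 11..11111111111....

11..11111111111....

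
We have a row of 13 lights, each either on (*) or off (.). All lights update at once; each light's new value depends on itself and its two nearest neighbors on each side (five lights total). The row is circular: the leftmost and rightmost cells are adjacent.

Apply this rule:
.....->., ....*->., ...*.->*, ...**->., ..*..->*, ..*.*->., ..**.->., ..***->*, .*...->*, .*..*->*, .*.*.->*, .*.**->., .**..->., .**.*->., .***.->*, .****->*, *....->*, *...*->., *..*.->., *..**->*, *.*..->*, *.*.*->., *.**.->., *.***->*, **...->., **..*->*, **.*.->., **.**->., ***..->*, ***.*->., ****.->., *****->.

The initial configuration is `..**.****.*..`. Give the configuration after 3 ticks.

.***......**.

.....**...***
.*........***
.***......**.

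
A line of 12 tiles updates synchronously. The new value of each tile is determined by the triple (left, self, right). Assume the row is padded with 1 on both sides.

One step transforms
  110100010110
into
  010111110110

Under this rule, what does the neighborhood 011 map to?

At position 9 the neighborhood is 011; the next row has 1 there.

1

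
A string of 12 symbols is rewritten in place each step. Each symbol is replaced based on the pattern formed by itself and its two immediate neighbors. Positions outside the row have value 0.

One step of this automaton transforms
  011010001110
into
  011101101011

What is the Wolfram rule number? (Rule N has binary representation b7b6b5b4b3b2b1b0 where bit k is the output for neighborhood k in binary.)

position 9: 111 → 0  (bit 7 = 0)
position 2: 110 → 1  (bit 6 = 1)
position 3: 101 → 1  (bit 5 = 1)
position 5: 100 → 1  (bit 4 = 1)
position 1: 011 → 1  (bit 3 = 1)
position 4: 010 → 0  (bit 2 = 0)
position 0: 001 → 0  (bit 1 = 0)
position 6: 000 → 1  (bit 0 = 1)
bits b7..b0 = 01111001 = 121

121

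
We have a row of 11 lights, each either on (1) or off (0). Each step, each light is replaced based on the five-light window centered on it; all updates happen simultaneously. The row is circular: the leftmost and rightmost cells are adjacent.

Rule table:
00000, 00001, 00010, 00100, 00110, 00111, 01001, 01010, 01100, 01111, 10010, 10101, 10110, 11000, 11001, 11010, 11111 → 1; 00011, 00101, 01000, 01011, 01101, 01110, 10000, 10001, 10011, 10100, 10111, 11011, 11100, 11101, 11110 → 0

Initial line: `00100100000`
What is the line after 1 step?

11111100111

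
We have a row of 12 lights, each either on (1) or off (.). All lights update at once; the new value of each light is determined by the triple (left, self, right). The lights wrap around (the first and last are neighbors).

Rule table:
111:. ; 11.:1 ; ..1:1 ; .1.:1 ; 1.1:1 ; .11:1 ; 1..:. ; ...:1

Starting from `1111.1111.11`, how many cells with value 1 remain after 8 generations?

generation 1: ...111..111.
generation 2: 1111.1.11.1.
generation 3: 1..111111111
generation 4: 1.11........
generation 5: 1111.1111111
generation 6: ...111......
generation 7: 1111.1.11111
generation 8: ...11111....
count of 1: 5

5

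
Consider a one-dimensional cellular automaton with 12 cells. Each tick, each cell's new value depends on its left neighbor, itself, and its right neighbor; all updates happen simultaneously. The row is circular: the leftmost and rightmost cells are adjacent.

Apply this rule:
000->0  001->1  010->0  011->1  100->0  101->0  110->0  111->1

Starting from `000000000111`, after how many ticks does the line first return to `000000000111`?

12

000000001110
000000011100
000000111000
000001110000
000011100000
000111000000
001110000000
011100000000
111000000000
110000000001
100000000011
000000000111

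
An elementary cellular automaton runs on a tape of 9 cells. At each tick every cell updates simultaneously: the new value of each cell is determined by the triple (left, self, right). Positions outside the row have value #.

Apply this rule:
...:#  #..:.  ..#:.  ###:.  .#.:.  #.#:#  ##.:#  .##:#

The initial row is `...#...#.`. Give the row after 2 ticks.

.#...#..#
#..#....#

#..#....#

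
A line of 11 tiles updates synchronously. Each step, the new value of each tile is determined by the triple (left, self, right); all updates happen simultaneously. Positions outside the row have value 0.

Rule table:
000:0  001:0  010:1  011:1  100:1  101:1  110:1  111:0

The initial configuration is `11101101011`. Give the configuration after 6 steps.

10111111111
11100000001
10110000001
11111000001
10001100001
11001110001

11001110001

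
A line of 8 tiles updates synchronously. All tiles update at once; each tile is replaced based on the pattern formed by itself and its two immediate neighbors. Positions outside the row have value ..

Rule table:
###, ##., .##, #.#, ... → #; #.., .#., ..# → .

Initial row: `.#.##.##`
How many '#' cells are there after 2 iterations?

iteration 1: ..######
iteration 2: #.######
count of #: 7

7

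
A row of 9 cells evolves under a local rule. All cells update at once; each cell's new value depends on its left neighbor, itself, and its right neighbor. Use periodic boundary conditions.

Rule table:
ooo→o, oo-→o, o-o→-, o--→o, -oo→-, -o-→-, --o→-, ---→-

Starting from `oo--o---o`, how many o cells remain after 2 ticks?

ooo--o---
-ooo--o--
count of o: 4

4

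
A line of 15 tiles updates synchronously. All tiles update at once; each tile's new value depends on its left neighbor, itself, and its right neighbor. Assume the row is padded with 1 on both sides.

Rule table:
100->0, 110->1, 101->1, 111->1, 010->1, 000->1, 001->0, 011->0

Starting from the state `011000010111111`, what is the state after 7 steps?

111111111011011

101011011011111
111101101101111
111110110110111
111111011011011
111111101101101
111111110110110
111111111011011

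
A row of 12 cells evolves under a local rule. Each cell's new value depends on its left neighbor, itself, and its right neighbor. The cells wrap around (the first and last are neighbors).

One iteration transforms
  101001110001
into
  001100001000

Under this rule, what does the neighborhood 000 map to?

At position 9 the neighborhood is 000; the next row has 0 there.

0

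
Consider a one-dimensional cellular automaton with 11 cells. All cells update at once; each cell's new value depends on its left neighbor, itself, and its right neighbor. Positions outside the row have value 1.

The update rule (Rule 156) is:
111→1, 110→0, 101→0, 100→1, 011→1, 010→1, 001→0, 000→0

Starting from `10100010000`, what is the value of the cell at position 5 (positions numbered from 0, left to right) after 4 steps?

00110011000
10101010100
00101010110
10101010100
position 5 holds 0

0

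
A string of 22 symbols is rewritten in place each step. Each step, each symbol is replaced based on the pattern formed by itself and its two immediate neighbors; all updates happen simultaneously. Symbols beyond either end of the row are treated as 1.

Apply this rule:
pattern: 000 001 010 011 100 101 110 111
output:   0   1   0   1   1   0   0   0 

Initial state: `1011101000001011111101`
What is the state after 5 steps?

0111000100100000010011

0010000100010010000001
1101001010101101000011
0000110000001000100110
1001101000010101011100
0111000100100000010011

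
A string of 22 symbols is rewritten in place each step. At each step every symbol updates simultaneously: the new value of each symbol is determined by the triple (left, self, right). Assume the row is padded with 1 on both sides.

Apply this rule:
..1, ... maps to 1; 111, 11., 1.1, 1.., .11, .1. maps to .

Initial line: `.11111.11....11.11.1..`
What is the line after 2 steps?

.111111111....1111111.

step 1: ..........111........1
step 2: .111111111....1111111.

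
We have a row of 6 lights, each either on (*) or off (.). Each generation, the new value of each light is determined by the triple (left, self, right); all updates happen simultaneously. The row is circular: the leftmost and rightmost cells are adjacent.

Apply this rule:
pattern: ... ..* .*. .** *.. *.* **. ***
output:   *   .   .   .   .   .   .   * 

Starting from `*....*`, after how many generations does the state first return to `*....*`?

..**..
*....*

2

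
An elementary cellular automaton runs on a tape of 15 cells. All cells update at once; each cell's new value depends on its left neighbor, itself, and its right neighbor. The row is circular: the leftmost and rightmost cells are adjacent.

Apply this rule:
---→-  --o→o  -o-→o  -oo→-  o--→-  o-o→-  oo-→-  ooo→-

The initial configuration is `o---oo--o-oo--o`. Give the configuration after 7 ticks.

tick 1: ---o---oo----o-
tick 2: --oo--o-----oo-
tick 3: -o---oo----o---
tick 4: oo--o-----oo---
tick 5: ---oo----o----o
tick 6: --o-----oo---oo
tick 7: -oo----o----o--

-oo----o----o--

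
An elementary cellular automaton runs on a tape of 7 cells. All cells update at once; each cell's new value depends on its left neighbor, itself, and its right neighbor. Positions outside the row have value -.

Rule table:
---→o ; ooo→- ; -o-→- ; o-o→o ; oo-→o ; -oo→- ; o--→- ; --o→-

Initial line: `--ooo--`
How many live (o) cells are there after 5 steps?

o---o-o
--o--o-
o------
--ooooo
o-----o
count of o: 2

2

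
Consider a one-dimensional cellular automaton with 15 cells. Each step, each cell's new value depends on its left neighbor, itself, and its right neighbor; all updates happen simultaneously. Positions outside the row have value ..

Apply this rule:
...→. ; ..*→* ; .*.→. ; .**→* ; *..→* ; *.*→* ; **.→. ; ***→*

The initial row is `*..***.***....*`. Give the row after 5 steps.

.****.***.*..*.
****.***.*.**.*
***.***.*.**.*.
**.***.*.**.*.*
*.***.*.**.*.*.

*.***.*.**.*.*.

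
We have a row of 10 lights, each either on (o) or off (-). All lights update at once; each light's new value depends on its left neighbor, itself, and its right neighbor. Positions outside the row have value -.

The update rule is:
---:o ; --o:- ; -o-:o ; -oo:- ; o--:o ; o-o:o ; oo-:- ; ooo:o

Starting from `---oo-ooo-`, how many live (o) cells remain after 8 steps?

6

oo---o-o-o
--oo-ooooo
o---o-ooo-
ooo-oo-o-o
-o-o--oooo
-oooo--oo-
--oo-o---o
o---oooo-o
count of o: 6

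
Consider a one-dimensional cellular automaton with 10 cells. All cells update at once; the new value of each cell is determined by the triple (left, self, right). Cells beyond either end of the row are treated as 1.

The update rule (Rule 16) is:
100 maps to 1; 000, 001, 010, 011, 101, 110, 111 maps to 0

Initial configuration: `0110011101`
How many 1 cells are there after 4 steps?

0001000000
1000100000
0100010000
0010001000
count of 1: 2

2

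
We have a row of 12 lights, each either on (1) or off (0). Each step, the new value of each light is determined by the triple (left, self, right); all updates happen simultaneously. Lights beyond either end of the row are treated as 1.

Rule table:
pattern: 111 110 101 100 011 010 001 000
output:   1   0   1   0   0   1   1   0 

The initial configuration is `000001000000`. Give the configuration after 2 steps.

000011000001
000100000010

000100000010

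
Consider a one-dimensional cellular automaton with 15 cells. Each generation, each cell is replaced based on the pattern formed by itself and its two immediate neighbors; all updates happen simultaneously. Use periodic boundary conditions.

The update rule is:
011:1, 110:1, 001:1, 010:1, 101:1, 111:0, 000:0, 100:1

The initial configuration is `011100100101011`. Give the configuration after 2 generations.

011100000000000

generation 1: 110111111111111
generation 2: 011100000000000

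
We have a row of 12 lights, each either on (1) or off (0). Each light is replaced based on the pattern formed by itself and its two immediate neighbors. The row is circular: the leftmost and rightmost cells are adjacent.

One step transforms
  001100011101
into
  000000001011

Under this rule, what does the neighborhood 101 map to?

1

At position 10 the neighborhood is 101; the next row has 1 there.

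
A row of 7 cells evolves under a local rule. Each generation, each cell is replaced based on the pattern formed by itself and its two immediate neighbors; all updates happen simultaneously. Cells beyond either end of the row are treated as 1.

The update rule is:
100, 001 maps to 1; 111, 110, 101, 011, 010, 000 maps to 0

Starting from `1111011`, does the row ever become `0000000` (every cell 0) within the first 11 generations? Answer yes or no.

yes

0000000
all cells are 0 at generation 1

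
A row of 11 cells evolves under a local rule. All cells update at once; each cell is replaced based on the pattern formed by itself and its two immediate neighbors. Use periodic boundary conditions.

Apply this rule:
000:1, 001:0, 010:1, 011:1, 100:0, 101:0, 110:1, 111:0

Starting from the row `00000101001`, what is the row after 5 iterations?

iteration 1: 01110101001
iteration 2: 01010101001
iteration 3: 01010101001  (fixed point — unchanged through iteration 5)

01010101001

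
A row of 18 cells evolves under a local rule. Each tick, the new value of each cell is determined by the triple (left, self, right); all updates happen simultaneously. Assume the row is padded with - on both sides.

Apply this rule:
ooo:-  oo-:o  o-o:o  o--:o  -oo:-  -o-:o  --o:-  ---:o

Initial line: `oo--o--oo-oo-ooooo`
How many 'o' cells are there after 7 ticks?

9

-oo-oo--oo-oo----o
--oo-oo--oo-oooo-o
o--oo-oo--oo---ooo
oo--oo-oo--ooo---o
-oo--oo-oo---ooo-o
--oo--oo-ooo---ooo
o--oo--oo--ooo---o
count of o: 9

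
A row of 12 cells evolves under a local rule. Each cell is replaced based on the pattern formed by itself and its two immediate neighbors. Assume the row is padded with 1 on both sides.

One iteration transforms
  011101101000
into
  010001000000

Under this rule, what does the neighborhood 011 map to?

At position 1 the neighborhood is 011; the next row has 1 there.

1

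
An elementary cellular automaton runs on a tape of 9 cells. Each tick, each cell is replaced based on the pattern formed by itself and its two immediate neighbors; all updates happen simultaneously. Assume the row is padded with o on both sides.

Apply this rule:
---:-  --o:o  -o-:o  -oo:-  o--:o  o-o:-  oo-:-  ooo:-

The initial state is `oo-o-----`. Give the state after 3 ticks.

tick 1: ---oo---o
tick 2: o-o--o-o-
tick 3: --oooo-o-

--oooo-o-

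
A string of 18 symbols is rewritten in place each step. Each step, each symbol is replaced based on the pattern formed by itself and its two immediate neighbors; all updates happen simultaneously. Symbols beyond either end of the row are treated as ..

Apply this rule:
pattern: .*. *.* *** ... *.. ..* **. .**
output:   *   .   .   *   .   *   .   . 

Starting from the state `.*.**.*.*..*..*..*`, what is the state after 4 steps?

**....*.*.**.**.**
...****.*.........
***.....*.********
....*****.........

....*****.........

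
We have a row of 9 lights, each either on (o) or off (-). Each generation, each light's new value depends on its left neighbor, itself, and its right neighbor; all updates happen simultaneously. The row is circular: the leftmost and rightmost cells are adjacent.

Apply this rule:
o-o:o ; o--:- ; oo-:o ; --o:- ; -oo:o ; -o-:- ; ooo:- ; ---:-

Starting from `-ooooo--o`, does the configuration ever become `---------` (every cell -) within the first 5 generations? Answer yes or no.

generation 1: oo---o---
generation 2: oo-------
generation 3: oo-------  (fixed point — unchanged through generation 5)
generation 5 is oo-------, still not uniform -

no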